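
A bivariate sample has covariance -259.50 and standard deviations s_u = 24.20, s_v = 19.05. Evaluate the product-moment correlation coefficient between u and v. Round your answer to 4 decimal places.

r = Cov(u,v) / (s_u · s_v) = -259.50 / (24.20 × 19.05)
  = -259.50 / 461.0100 ≈ -0.5629

-0.5629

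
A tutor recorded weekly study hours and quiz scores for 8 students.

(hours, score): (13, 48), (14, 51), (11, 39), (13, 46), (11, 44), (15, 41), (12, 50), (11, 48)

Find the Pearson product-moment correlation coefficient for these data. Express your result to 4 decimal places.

n = 8, Σx = 100, Σy = 367, Σx² = 1266, Σy² = 16963, Σxy = 4592
nΣxy − ΣxΣy = 36736 − 36700 = 36
nΣx² − (Σx)² = 10128 − 10000 = 128; nΣy² − (Σy)² = 135704 − 134689 = 1015
r = 36 / √(128 × 1015) = 36 / 360.4442 ≈ 0.0999

0.0999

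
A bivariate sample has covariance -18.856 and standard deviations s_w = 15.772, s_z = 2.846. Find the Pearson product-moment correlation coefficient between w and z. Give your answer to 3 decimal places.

r = Cov(w,z) / (s_w · s_z) = -18.856 / (15.772 × 2.846)
  = -18.856 / 44.8871 ≈ -0.420

-0.420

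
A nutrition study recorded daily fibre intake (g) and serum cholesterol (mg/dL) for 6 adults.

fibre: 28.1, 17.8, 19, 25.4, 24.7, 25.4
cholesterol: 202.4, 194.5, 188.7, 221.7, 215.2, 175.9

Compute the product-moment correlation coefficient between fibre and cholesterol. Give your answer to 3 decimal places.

0.309

n = 6, Σx = 140.4, Σy = 1198.4, Σx² = 3367.86, Σy² = 240806.44, Σxy = 28149.32
nΣxy − ΣxΣy = 168895.92 − 168255.36 = 640.56
nΣx² − (Σx)² = 20207.16 − 19712.16 = 495; nΣy² − (Σy)² = 1444838.64 − 1436162.56 = 8676.08
r = 640.56 / √(495 × 8676.08) = 640.56 / 2072.3561 ≈ 0.309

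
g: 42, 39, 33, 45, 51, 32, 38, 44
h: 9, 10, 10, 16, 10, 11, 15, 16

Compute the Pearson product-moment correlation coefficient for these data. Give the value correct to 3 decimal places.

n = 8, Σg = 324, Σh = 97, Σg² = 13404, Σh² = 1239, Σgh = 3954
nΣgh − ΣgΣh = 31632 − 31428 = 204
nΣg² − (Σg)² = 107232 − 104976 = 2256; nΣh² − (Σh)² = 9912 − 9409 = 503
r = 204 / √(2256 × 503) = 204 / 1065.2549 ≈ 0.192

0.192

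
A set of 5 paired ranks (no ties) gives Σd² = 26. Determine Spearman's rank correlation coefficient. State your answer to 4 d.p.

-0.3000

ρ = 1 − 6Σd² / [n(n²−1)] = 1 − 6×26 / (5×24)
  = 1 − 156/120 = 1 − 1.30000 ≈ -0.3000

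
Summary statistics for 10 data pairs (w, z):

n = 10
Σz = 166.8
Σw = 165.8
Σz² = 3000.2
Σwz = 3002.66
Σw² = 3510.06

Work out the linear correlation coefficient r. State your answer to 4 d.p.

r = (nΣwz − ΣwΣz) / √[(nΣw² − (Σw)²)(nΣz² − (Σz)²)]
Numerator: 10×3002.66 − 165.8×166.8 = 2371.16
Denominator: √[(35100.6 − 27489.64)(30002 − 27822.24)] = √[7610.96 × 2179.76] = 4073.0905
r = 2371.16 / 4073.0905 ≈ 0.5822

0.5822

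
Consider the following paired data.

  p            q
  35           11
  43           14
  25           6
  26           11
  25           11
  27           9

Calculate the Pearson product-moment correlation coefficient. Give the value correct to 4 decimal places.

0.7251

n = 6, Σp = 181, Σq = 62, Σp² = 5729, Σq² = 676, Σpq = 1941
nΣpq − ΣpΣq = 11646 − 11222 = 424
nΣp² − (Σp)² = 34374 − 32761 = 1613; nΣq² − (Σq)² = 4056 − 3844 = 212
r = 424 / √(1613 × 212) = 424 / 584.7700 ≈ 0.7251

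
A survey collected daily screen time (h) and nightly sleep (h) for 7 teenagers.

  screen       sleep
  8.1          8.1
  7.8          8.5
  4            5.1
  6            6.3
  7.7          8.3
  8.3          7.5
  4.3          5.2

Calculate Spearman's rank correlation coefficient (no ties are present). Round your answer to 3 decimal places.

Rank screen: 6, 5, 1, 3, 4, 7, 2
Rank sleep: 5, 7, 1, 3, 6, 4, 2
d = rank(screen) − rank(sleep): 1, -2, 0, 0, -2, 3, 0; Σd² = 18
ρ = 1 − 6Σd² / [n(n²−1)] = 1 − 6×18 / (7×48) = 1 − 108/336 ≈ 0.679

0.679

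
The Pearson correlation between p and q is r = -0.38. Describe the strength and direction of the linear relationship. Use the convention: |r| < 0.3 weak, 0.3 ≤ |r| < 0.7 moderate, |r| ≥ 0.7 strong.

r = -0.38 < 0 so the relationship is negative.
|r| = 0.38, which falls in the moderate range.

moderate negative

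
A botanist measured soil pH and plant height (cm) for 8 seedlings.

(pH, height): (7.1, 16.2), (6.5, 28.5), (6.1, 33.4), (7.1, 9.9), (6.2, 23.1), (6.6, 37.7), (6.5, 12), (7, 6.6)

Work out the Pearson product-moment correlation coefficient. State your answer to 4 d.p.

n = 8, Σx = 53.1, Σy = 167.4, Σx² = 353.53, Σy² = 4430.72, Σxy = 1090.54
nΣxy − ΣxΣy = 8724.32 − 8888.94 = -164.62
nΣx² − (Σx)² = 2828.24 − 2819.61 = 8.63; nΣy² − (Σy)² = 35445.76 − 28022.76 = 7423
r = -164.62 / √(8.63 × 7423) = -164.62 / 253.1017 ≈ -0.6504

-0.6504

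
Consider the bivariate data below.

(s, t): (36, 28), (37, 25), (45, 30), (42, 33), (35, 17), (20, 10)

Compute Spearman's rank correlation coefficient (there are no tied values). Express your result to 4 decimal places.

Rank s: 3, 4, 6, 5, 2, 1
Rank t: 4, 3, 5, 6, 2, 1
d = rank(s) − rank(t): -1, 1, 1, -1, 0, 0; Σd² = 4
ρ = 1 − 6Σd² / [n(n²−1)] = 1 − 6×4 / (6×35) = 1 − 24/210 ≈ 0.8857

0.8857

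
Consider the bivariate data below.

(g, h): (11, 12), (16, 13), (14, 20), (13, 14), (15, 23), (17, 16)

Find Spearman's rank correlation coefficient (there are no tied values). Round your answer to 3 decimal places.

0.371

Rank g: 1, 5, 3, 2, 4, 6
Rank h: 1, 2, 5, 3, 6, 4
d = rank(g) − rank(h): 0, 3, -2, -1, -2, 2; Σd² = 22
ρ = 1 − 6Σd² / [n(n²−1)] = 1 − 6×22 / (6×35) = 1 − 132/210 ≈ 0.371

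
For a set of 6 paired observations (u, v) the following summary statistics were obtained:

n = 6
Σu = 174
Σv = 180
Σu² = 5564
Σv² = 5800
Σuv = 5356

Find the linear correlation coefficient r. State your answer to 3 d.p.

0.299

r = (nΣuv − ΣuΣv) / √[(nΣu² − (Σu)²)(nΣv² − (Σv)²)]
Numerator: 6×5356 − 174×180 = 816
Denominator: √[(33384 − 30276)(34800 − 32400)] = √[3108 × 2400] = 2731.1536
r = 816 / 2731.1536 ≈ 0.299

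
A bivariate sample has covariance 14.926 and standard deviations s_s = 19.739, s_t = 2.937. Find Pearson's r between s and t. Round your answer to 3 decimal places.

0.257

r = Cov(s,t) / (s_s · s_t) = 14.926 / (19.739 × 2.937)
  = 14.926 / 57.9734 ≈ 0.257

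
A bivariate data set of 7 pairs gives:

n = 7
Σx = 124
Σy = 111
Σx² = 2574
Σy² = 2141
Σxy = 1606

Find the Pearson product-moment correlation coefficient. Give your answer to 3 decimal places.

r = (nΣxy − ΣxΣy) / √[(nΣx² − (Σx)²)(nΣy² − (Σy)²)]
Numerator: 7×1606 − 124×111 = -2522
Denominator: √[(18018 − 15376)(14987 − 12321)] = √[2642 × 2666] = 2653.9729
r = -2522 / 2653.9729 ≈ -0.950

-0.950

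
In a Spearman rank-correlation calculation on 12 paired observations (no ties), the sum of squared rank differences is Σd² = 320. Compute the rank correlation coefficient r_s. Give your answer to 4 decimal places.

ρ = 1 − 6Σd² / [n(n²−1)] = 1 − 6×320 / (12×143)
  = 1 − 1920/1716 = 1 − 1.11888 ≈ -0.1189

-0.1189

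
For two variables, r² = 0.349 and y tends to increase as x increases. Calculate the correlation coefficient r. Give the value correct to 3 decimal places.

|r| = √0.349 = 0.591
The association is positive, so r = 0.591.

0.591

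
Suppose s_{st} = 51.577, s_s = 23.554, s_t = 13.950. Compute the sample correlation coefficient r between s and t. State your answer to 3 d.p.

r = Cov(s,t) / (s_s · s_t) = 51.577 / (23.554 × 13.950)
  = 51.577 / 328.5783 ≈ 0.157

0.157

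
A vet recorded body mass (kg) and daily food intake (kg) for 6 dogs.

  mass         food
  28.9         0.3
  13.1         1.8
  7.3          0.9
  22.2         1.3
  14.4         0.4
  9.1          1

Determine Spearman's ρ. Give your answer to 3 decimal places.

Rank mass: 6, 3, 1, 5, 4, 2
Rank food: 1, 6, 3, 5, 2, 4
d = rank(mass) − rank(food): 5, -3, -2, 0, 2, -2; Σd² = 46
ρ = 1 − 6Σd² / [n(n²−1)] = 1 − 6×46 / (6×35) = 1 − 276/210 ≈ -0.314

-0.314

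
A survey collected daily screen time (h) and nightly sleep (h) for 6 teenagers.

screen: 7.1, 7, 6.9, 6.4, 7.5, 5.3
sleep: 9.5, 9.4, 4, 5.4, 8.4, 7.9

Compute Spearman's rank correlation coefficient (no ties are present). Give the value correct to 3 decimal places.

0.600

Rank screen: 5, 4, 3, 2, 6, 1
Rank sleep: 6, 5, 1, 2, 4, 3
d = rank(screen) − rank(sleep): -1, -1, 2, 0, 2, -2; Σd² = 14
ρ = 1 − 6Σd² / [n(n²−1)] = 1 − 6×14 / (6×35) = 1 − 84/210 ≈ 0.600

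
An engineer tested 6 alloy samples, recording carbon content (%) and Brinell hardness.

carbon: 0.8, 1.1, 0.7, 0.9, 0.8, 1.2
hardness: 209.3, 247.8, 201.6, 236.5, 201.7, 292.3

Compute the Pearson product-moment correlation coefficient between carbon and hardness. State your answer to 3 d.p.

0.952

n = 6, Σx = 5.5, Σy = 1389.2, Σx² = 5.23, Σy² = 327908.32, Σxy = 1306.11
nΣxy − ΣxΣy = 7836.66 − 7640.6 = 196.06
nΣx² − (Σx)² = 31.38 − 30.25 = 1.13; nΣy² − (Σy)² = 1967449.92 − 1929876.64 = 37573.28
r = 196.06 / √(1.13 × 37573.28) = 196.06 / 206.0529 ≈ 0.952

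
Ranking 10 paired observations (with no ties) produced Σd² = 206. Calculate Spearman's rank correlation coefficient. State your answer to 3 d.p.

-0.248

ρ = 1 − 6Σd² / [n(n²−1)] = 1 − 6×206 / (10×99)
  = 1 − 1236/990 = 1 − 1.2485 ≈ -0.248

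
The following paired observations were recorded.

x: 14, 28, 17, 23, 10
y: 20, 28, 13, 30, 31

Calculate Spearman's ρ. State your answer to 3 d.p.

-0.200

Rank x: 2, 5, 3, 4, 1
Rank y: 2, 3, 1, 4, 5
d = rank(x) − rank(y): 0, 2, 2, 0, -4; Σd² = 24
ρ = 1 − 6Σd² / [n(n²−1)] = 1 − 6×24 / (5×24) = 1 − 144/120 ≈ -0.200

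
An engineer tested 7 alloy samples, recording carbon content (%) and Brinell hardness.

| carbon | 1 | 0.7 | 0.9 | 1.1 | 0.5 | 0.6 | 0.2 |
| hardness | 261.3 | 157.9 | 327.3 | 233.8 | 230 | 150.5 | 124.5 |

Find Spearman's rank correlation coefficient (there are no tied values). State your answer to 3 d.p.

Rank carbon: 6, 4, 5, 7, 2, 3, 1
Rank hardness: 6, 3, 7, 5, 4, 2, 1
d = rank(carbon) − rank(hardness): 0, 1, -2, 2, -2, 1, 0; Σd² = 14
ρ = 1 − 6Σd² / [n(n²−1)] = 1 − 6×14 / (7×48) = 1 − 84/336 ≈ 0.750

0.750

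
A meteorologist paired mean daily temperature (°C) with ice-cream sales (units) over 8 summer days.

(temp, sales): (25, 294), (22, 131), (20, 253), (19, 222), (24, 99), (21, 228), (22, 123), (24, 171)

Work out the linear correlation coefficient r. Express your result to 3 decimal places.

n = 8, Σx = 177, Σy = 1521, Σx² = 3947, Σy² = 323045, Σxy = 33484
nΣxy − ΣxΣy = 267872 − 269217 = -1345
nΣx² − (Σx)² = 31576 − 31329 = 247; nΣy² − (Σy)² = 2584360 − 2313441 = 270919
r = -1345 / √(247 × 270919) = -1345 / 8180.2807 ≈ -0.164

-0.164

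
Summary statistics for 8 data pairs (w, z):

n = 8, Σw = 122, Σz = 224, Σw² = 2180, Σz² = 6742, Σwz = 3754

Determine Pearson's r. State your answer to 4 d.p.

r = (nΣwz − ΣwΣz) / √[(nΣw² − (Σw)²)(nΣz² − (Σz)²)]
Numerator: 8×3754 − 122×224 = 2704
Denominator: √[(17440 − 14884)(53936 − 50176)] = √[2556 × 3760] = 3100.0903
r = 2704 / 3100.0903 ≈ 0.8722

0.8722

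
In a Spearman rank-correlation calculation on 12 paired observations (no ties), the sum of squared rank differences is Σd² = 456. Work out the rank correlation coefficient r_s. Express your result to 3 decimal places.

ρ = 1 − 6Σd² / [n(n²−1)] = 1 − 6×456 / (12×143)
  = 1 − 2736/1716 = 1 − 1.5944 ≈ -0.594

-0.594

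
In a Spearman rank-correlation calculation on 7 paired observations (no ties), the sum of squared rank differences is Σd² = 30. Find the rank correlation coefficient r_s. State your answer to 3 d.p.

ρ = 1 − 6Σd² / [n(n²−1)] = 1 − 6×30 / (7×48)
  = 1 − 180/336 = 1 − 0.5357 ≈ 0.464

0.464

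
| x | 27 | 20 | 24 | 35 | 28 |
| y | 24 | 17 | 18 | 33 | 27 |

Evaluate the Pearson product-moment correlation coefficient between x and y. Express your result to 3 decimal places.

0.968

n = 5, Σx = 134, Σy = 119, Σx² = 3714, Σy² = 3007, Σxy = 3331
nΣxy − ΣxΣy = 16655 − 15946 = 709
nΣx² − (Σx)² = 18570 − 17956 = 614; nΣy² − (Σy)² = 15035 − 14161 = 874
r = 709 / √(614 × 874) = 709 / 732.5544 ≈ 0.968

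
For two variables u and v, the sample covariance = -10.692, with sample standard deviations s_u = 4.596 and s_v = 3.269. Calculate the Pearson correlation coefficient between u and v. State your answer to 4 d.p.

-0.7116

r = Cov(u,v) / (s_u · s_v) = -10.692 / (4.596 × 3.269)
  = -10.692 / 15.0243 ≈ -0.7116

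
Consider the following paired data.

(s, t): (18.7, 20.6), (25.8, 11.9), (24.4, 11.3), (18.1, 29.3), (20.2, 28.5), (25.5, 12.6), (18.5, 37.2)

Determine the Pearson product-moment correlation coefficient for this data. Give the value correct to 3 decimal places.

-0.870

n = 7, Σs = 151.2, Σt = 151.4, Σs² = 3338.84, Σt² = 3907, Σst = 3083.49
nΣst − ΣsΣt = 21584.43 − 22891.68 = -1307.25
nΣs² − (Σs)² = 23371.88 − 22861.44 = 510.44; nΣt² − (Σt)² = 27349 − 22921.96 = 4427.04
r = -1307.25 / √(510.44 × 4427.04) = -1307.25 / 1503.2426 ≈ -0.870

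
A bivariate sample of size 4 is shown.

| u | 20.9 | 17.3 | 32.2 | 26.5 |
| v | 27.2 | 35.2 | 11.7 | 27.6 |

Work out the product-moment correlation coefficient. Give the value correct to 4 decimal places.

n = 4, Σu = 96.9, Σv = 101.7, Σu² = 2475.19, Σv² = 2877.53, Σuv = 2285.58
nΣuv − ΣuΣv = 9142.32 − 9854.73 = -712.41
nΣu² − (Σu)² = 9900.76 − 9389.61 = 511.15; nΣv² − (Σv)² = 11510.12 − 10342.89 = 1167.23
r = -712.41 / √(511.15 × 1167.23) = -712.41 / 772.4180 ≈ -0.9223

-0.9223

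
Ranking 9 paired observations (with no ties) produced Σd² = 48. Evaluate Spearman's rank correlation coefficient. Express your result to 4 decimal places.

0.6000

ρ = 1 − 6Σd² / [n(n²−1)] = 1 − 6×48 / (9×80)
  = 1 − 288/720 = 1 − 0.40000 ≈ 0.6000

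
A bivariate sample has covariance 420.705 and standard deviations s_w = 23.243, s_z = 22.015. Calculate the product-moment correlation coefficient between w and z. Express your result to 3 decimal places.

r = Cov(w,z) / (s_w · s_z) = 420.705 / (23.243 × 22.015)
  = 420.705 / 511.6946 ≈ 0.822

0.822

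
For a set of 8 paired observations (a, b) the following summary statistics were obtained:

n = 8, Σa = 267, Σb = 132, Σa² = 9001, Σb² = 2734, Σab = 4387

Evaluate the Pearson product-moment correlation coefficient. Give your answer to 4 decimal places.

r = (nΣab − ΣaΣb) / √[(nΣa² − (Σa)²)(nΣb² − (Σb)²)]
Numerator: 8×4387 − 267×132 = -148
Denominator: √[(72008 − 71289)(21872 − 17424)] = √[719 × 4448] = 1788.3266
r = -148 / 1788.3266 ≈ -0.0828

-0.0828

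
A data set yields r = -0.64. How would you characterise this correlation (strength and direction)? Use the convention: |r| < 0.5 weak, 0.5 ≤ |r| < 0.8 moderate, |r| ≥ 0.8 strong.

r = -0.64 < 0 so the relationship is negative.
|r| = 0.64, which falls in the moderate range.

moderate negative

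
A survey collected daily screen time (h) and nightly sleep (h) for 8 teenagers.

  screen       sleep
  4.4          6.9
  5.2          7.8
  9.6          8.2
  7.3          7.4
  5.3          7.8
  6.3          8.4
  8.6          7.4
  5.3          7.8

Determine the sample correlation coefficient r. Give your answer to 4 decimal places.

n = 8, Σx = 52, Σy = 61.7, Σx² = 361.68, Σy² = 477.45, Σxy = 402.9
nΣxy − ΣxΣy = 3223.2 − 3208.4 = 14.8
nΣx² − (Σx)² = 2893.44 − 2704 = 189.44; nΣy² − (Σy)² = 3819.6 − 3806.89 = 12.71
r = 14.8 / √(189.44 × 12.71) = 14.8 / 49.0692 ≈ 0.3016

0.3016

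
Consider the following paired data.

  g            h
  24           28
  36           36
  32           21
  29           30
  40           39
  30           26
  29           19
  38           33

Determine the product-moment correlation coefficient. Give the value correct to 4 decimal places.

0.6610

n = 8, Σg = 258, Σh = 232, Σg² = 8522, Σh² = 7068, Σgh = 7655
nΣgh − ΣgΣh = 61240 − 59856 = 1384
nΣg² − (Σg)² = 68176 − 66564 = 1612; nΣh² − (Σh)² = 56544 − 53824 = 2720
r = 1384 / √(1612 × 2720) = 1384 / 2093.9532 ≈ 0.6610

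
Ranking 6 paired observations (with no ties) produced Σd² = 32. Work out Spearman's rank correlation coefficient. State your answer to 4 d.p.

0.0857

ρ = 1 − 6Σd² / [n(n²−1)] = 1 − 6×32 / (6×35)
  = 1 − 192/210 = 1 − 0.91429 ≈ 0.0857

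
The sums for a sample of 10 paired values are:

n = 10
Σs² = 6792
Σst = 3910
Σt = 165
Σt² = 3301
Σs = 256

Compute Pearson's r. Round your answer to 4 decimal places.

-0.8455

r = (nΣst − ΣsΣt) / √[(nΣs² − (Σs)²)(nΣt² − (Σt)²)]
Numerator: 10×3910 − 256×165 = -3140
Denominator: √[(67920 − 65536)(33010 − 27225)] = √[2384 × 5785] = 3713.6828
r = -3140 / 3713.6828 ≈ -0.8455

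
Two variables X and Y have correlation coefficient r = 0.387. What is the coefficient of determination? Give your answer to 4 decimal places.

r² = (0.387)² = 0.1498

0.1498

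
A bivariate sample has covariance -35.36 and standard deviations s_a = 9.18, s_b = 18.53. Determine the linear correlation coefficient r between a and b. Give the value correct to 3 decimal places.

-0.208

r = Cov(a,b) / (s_a · s_b) = -35.36 / (9.18 × 18.53)
  = -35.36 / 170.1054 ≈ -0.208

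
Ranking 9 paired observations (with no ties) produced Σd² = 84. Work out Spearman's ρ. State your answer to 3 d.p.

ρ = 1 − 6Σd² / [n(n²−1)] = 1 − 6×84 / (9×80)
  = 1 − 504/720 = 1 − 0.7000 ≈ 0.300

0.300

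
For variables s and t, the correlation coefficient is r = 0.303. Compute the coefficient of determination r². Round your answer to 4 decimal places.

0.0918

r² = (0.303)² = 0.0918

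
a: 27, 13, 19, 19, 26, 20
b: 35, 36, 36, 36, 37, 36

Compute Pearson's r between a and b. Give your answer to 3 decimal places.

n = 6, Σa = 124, Σb = 216, Σa² = 2696, Σb² = 7778, Σab = 4463
nΣab − ΣaΣb = 26778 − 26784 = -6
nΣa² − (Σa)² = 16176 − 15376 = 800; nΣb² − (Σb)² = 46668 − 46656 = 12
r = -6 / √(800 × 12) = -6 / 97.9796 ≈ -0.061

-0.061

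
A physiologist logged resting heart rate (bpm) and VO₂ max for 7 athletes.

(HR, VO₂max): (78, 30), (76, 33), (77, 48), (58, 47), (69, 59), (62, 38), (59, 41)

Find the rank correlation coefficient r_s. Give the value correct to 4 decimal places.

Rank HR: 7, 5, 6, 1, 4, 3, 2
Rank VO₂max: 1, 2, 6, 5, 7, 3, 4
d = rank(HR) − rank(VO₂max): 6, 3, 0, -4, -3, 0, -2; Σd² = 74
ρ = 1 − 6Σd² / [n(n²−1)] = 1 − 6×74 / (7×48) = 1 − 444/336 ≈ -0.3214

-0.3214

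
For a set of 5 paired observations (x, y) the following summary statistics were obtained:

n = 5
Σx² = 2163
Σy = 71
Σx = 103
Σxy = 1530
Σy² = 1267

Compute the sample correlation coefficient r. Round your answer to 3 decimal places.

r = (nΣxy − ΣxΣy) / √[(nΣx² − (Σx)²)(nΣy² − (Σy)²)]
Numerator: 5×1530 − 103×71 = 337
Denominator: √[(10815 − 10609)(6335 − 5041)] = √[206 × 1294] = 516.2984
r = 337 / 516.2984 ≈ 0.653

0.653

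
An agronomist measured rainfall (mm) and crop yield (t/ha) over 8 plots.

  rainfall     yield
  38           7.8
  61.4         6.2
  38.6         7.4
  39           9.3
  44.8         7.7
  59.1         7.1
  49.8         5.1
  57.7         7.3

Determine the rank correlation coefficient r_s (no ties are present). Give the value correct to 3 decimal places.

-0.738

Rank rainfall: 1, 8, 2, 3, 4, 7, 5, 6
Rank yield: 7, 2, 5, 8, 6, 3, 1, 4
d = rank(rainfall) − rank(yield): -6, 6, -3, -5, -2, 4, 4, 2; Σd² = 146
ρ = 1 − 6Σd² / [n(n²−1)] = 1 − 6×146 / (8×63) = 1 − 876/504 ≈ -0.738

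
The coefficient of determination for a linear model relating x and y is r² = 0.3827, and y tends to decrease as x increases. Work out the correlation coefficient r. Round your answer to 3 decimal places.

-0.619

|r| = √0.3827 = 0.619
The association is negative, so r = −0.619.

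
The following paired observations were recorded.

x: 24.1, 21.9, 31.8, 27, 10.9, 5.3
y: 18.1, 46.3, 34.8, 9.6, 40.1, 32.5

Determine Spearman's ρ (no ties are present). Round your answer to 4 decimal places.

-0.3143

Rank x: 4, 3, 6, 5, 2, 1
Rank y: 2, 6, 4, 1, 5, 3
d = rank(x) − rank(y): 2, -3, 2, 4, -3, -2; Σd² = 46
ρ = 1 − 6Σd² / [n(n²−1)] = 1 − 6×46 / (6×35) = 1 − 276/210 ≈ -0.3143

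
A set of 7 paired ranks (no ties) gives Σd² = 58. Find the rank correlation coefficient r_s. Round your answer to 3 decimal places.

ρ = 1 − 6Σd² / [n(n²−1)] = 1 − 6×58 / (7×48)
  = 1 − 348/336 = 1 − 1.0357 ≈ -0.036

-0.036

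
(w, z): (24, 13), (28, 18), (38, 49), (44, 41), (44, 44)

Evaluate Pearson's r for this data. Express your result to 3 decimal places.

n = 5, Σw = 178, Σz = 165, Σw² = 6676, Σz² = 6511, Σwz = 6418
nΣwz − ΣwΣz = 32090 − 29370 = 2720
nΣw² − (Σw)² = 33380 − 31684 = 1696; nΣz² − (Σz)² = 32555 − 27225 = 5330
r = 2720 / √(1696 × 5330) = 2720 / 3006.6061 ≈ 0.905

0.905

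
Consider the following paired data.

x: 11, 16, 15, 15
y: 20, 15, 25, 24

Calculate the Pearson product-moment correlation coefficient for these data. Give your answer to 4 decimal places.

-0.0661

n = 4, Σx = 57, Σy = 84, Σx² = 827, Σy² = 1826, Σxy = 1195
nΣxy − ΣxΣy = 4780 − 4788 = -8
nΣx² − (Σx)² = 3308 − 3249 = 59; nΣy² − (Σy)² = 7304 − 7056 = 248
r = -8 / √(59 × 248) = -8 / 120.9628 ≈ -0.0661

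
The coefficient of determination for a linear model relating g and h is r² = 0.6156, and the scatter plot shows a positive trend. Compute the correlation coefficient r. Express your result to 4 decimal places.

|r| = √0.6156 = 0.7846
The association is positive, so r = 0.7846.

0.7846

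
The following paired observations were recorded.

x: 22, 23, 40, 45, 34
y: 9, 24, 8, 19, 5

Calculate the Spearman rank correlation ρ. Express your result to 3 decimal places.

-0.100

Rank x: 1, 2, 4, 5, 3
Rank y: 3, 5, 2, 4, 1
d = rank(x) − rank(y): -2, -3, 2, 1, 2; Σd² = 22
ρ = 1 − 6Σd² / [n(n²−1)] = 1 − 6×22 / (5×24) = 1 − 132/120 ≈ -0.100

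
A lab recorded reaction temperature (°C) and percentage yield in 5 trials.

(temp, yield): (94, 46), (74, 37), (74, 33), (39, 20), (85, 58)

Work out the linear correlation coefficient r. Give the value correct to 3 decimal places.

0.852

n = 5, Σx = 366, Σy = 194, Σx² = 28534, Σy² = 8338, Σxy = 15214
nΣxy − ΣxΣy = 76070 − 71004 = 5066
nΣx² − (Σx)² = 142670 − 133956 = 8714; nΣy² − (Σy)² = 41690 − 37636 = 4054
r = 5066 / √(8714 × 4054) = 5066 / 5943.6147 ≈ 0.852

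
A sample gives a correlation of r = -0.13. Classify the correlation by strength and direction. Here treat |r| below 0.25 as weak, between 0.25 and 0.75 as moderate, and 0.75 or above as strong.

r = -0.13 < 0 so the relationship is negative.
|r| = 0.13, which falls in the weak range.

weak negative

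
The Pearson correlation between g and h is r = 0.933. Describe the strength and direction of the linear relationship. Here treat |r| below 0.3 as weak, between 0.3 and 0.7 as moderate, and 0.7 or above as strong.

strong positive

r = 0.933 > 0 so the relationship is positive.
|r| = 0.933, which falls in the strong range.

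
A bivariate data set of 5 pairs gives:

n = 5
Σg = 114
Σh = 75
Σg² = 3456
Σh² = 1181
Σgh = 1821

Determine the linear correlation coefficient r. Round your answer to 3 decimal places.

r = (nΣgh − ΣgΣh) / √[(nΣg² − (Σg)²)(nΣh² − (Σh)²)]
Numerator: 5×1821 − 114×75 = 555
Denominator: √[(17280 − 12996)(5905 − 5625)] = √[4284 × 280] = 1095.2260
r = 555 / 1095.2260 ≈ 0.507

0.507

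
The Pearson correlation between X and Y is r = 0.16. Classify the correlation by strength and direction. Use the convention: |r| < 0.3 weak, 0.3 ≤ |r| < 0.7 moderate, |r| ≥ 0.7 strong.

weak positive

r = 0.16 > 0 so the relationship is positive.
|r| = 0.16, which falls in the weak range.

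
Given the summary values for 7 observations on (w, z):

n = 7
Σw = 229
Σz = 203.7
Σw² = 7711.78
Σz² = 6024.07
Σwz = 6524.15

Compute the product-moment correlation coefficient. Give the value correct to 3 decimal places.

-0.959

r = (nΣwz − ΣwΣz) / √[(nΣw² − (Σw)²)(nΣz² − (Σz)²)]
Numerator: 7×6524.15 − 229×203.7 = -978.25
Denominator: √[(53982.46 − 52441)(42168.49 − 41493.69)] = √[1541.46 × 674.8] = 1019.8908
r = -978.25 / 1019.8908 ≈ -0.959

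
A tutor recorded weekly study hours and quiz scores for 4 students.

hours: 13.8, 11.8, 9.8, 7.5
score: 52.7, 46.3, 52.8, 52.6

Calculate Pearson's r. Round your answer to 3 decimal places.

n = 4, Σx = 42.9, Σy = 204.4, Σx² = 481.97, Σy² = 10475.58, Σxy = 2185.54
nΣxy − ΣxΣy = 8742.16 − 8768.76 = -26.6
nΣx² − (Σx)² = 1927.88 − 1840.41 = 87.47; nΣy² − (Σy)² = 41902.32 − 41779.36 = 122.96
r = -26.6 / √(87.47 × 122.96) = -26.6 / 103.7078 ≈ -0.256

-0.256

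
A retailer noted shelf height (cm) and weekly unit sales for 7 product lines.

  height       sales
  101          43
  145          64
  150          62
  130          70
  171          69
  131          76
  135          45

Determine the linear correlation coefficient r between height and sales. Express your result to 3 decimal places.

0.512

n = 7, Σx = 963, Σy = 429, Σx² = 135253, Σy² = 27251, Σxy = 59853
nΣxy − ΣxΣy = 418971 − 413127 = 5844
nΣx² − (Σx)² = 946771 − 927369 = 19402; nΣy² − (Σy)² = 190757 − 184041 = 6716
r = 5844 / √(19402 × 6716) = 5844 / 11415.0704 ≈ 0.512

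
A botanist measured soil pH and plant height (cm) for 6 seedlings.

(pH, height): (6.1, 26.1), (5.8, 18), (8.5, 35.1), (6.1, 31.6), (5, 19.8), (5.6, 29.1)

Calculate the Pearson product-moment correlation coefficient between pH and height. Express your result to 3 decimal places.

n = 6, Σx = 37.1, Σy = 159.7, Σx² = 236.67, Σy² = 4474.63, Σxy = 1016.68
nΣxy − ΣxΣy = 6100.08 − 5924.87 = 175.21
nΣx² − (Σx)² = 1420.02 − 1376.41 = 43.61; nΣy² − (Σy)² = 26847.78 − 25504.09 = 1343.69
r = 175.21 / √(43.61 × 1343.69) = 175.21 / 242.0709 ≈ 0.724

0.724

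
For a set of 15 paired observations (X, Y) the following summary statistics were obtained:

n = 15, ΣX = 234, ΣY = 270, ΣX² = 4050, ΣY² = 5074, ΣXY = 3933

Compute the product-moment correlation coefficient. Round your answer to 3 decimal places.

r = (nΣXY − ΣXΣY) / √[(nΣX² − (ΣX)²)(nΣY² − (ΣY)²)]
Numerator: 15×3933 − 234×270 = -4185
Denominator: √[(60750 − 54756)(76110 − 72900)] = √[5994 × 3210] = 4386.4268
r = -4185 / 4386.4268 ≈ -0.954

-0.954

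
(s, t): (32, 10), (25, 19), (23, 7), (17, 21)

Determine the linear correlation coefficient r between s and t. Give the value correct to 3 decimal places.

-0.549

n = 4, Σs = 97, Σt = 57, Σs² = 2467, Σt² = 951, Σst = 1313
nΣst − ΣsΣt = 5252 − 5529 = -277
nΣs² − (Σs)² = 9868 − 9409 = 459; nΣt² − (Σt)² = 3804 − 3249 = 555
r = -277 / √(459 × 555) = -277 / 504.7227 ≈ -0.549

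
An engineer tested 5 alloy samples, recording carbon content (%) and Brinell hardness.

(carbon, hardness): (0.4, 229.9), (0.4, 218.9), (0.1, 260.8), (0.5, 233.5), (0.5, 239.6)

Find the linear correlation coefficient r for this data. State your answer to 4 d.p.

n = 5, Σx = 1.9, Σy = 1182.7, Σx² = 0.83, Σy² = 280718.27, Σxy = 442.15
nΣxy − ΣxΣy = 2210.75 − 2247.13 = -36.38
nΣx² − (Σx)² = 4.15 − 3.61 = 0.54; nΣy² − (Σy)² = 1403591.35 − 1398779.29 = 4812.06
r = -36.38 / √(0.54 × 4812.06) = -36.38 / 50.9756 ≈ -0.7137

-0.7137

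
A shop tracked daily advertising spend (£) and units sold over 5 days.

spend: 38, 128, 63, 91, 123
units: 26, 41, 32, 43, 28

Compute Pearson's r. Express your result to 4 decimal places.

0.4633

n = 5, Σx = 443, Σy = 170, Σx² = 45207, Σy² = 6014, Σxy = 15609
nΣxy − ΣxΣy = 78045 − 75310 = 2735
nΣx² − (Σx)² = 226035 − 196249 = 29786; nΣy² − (Σy)² = 30070 − 28900 = 1170
r = 2735 / √(29786 × 1170) = 2735 / 5903.3567 ≈ 0.4633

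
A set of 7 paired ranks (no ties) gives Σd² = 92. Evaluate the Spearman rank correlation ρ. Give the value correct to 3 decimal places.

ρ = 1 − 6Σd² / [n(n²−1)] = 1 − 6×92 / (7×48)
  = 1 − 552/336 = 1 − 1.6429 ≈ -0.643

-0.643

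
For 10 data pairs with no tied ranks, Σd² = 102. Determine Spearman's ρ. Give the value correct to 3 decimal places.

0.382

ρ = 1 − 6Σd² / [n(n²−1)] = 1 − 6×102 / (10×99)
  = 1 − 612/990 = 1 − 0.6182 ≈ 0.382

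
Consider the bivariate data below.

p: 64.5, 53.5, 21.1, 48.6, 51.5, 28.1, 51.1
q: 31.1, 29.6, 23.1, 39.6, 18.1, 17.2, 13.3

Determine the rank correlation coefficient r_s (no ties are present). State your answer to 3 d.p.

Rank p: 7, 6, 1, 3, 5, 2, 4
Rank q: 6, 5, 4, 7, 3, 2, 1
d = rank(p) − rank(q): 1, 1, -3, -4, 2, 0, 3; Σd² = 40
ρ = 1 − 6Σd² / [n(n²−1)] = 1 − 6×40 / (7×48) = 1 − 240/336 ≈ 0.286

0.286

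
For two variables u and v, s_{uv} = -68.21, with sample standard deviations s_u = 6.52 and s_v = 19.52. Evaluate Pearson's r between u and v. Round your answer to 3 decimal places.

r = Cov(u,v) / (s_u · s_v) = -68.21 / (6.52 × 19.52)
  = -68.21 / 127.2704 ≈ -0.536

-0.536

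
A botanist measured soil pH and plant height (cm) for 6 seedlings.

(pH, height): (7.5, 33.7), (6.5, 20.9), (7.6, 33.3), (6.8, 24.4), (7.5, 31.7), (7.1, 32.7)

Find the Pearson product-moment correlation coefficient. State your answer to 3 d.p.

0.924

n = 6, Σx = 43, Σy = 176.7, Σx² = 309.16, Σy² = 5350.93, Σxy = 1277.52
nΣxy − ΣxΣy = 7665.12 − 7598.1 = 67.02
nΣx² − (Σx)² = 1854.96 − 1849 = 5.96; nΣy² − (Σy)² = 32105.58 − 31222.89 = 882.69
r = 67.02 / √(5.96 × 882.69) = 67.02 / 72.5316 ≈ 0.924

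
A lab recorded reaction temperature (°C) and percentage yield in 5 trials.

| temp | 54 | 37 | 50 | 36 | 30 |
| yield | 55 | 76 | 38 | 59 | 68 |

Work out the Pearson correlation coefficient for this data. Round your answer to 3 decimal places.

n = 5, Σx = 207, Σy = 296, Σx² = 8981, Σy² = 18350, Σxy = 11846
nΣxy − ΣxΣy = 59230 − 61272 = -2042
nΣx² − (Σx)² = 44905 − 42849 = 2056; nΣy² − (Σy)² = 91750 − 87616 = 4134
r = -2042 / √(2056 × 4134) = -2042 / 2915.3909 ≈ -0.700

-0.700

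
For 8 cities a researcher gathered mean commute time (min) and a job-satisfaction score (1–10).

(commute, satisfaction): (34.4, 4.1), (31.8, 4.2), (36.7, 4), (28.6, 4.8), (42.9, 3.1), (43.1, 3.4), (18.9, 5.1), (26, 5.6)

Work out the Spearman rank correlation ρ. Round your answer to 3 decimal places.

-0.952

Rank commute: 5, 4, 6, 3, 7, 8, 1, 2
Rank satisfaction: 4, 5, 3, 6, 1, 2, 7, 8
d = rank(commute) − rank(satisfaction): 1, -1, 3, -3, 6, 6, -6, -6; Σd² = 164
ρ = 1 − 6Σd² / [n(n²−1)] = 1 − 6×164 / (8×63) = 1 − 984/504 ≈ -0.952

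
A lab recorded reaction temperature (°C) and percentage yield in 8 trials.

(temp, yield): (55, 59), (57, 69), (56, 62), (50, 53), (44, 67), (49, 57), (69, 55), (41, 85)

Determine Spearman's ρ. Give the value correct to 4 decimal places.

Rank temp: 5, 7, 6, 4, 2, 3, 8, 1
Rank yield: 4, 7, 5, 1, 6, 3, 2, 8
d = rank(temp) − rank(yield): 1, 0, 1, 3, -4, 0, 6, -7; Σd² = 112
ρ = 1 − 6Σd² / [n(n²−1)] = 1 − 6×112 / (8×63) = 1 − 672/504 ≈ -0.3333

-0.3333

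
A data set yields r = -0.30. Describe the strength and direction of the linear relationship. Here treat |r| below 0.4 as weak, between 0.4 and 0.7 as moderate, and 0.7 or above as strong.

weak negative

r = -0.30 < 0 so the relationship is negative.
|r| = 0.30, which falls in the weak range.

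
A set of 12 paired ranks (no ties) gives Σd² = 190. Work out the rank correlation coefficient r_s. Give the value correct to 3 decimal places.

ρ = 1 − 6Σd² / [n(n²−1)] = 1 − 6×190 / (12×143)
  = 1 − 1140/1716 = 1 − 0.6643 ≈ 0.336

0.336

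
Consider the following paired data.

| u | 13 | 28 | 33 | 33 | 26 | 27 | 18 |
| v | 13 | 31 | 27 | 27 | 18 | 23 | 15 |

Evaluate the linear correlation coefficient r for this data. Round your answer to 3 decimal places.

n = 7, Σu = 178, Σv = 154, Σu² = 4860, Σv² = 3666, Σuv = 4178
nΣuv − ΣuΣv = 29246 − 27412 = 1834
nΣu² − (Σu)² = 34020 − 31684 = 2336; nΣv² − (Σv)² = 25662 − 23716 = 1946
r = 1834 / √(2336 × 1946) = 1834 / 2132.1013 ≈ 0.860

0.860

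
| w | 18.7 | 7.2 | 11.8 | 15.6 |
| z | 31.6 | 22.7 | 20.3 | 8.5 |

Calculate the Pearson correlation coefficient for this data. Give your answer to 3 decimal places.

0.135

n = 4, Σw = 53.3, Σz = 83.1, Σw² = 784.13, Σz² = 1998.19, Σwz = 1126.5
nΣwz − ΣwΣz = 4506 − 4429.23 = 76.77
nΣw² − (Σw)² = 3136.52 − 2840.89 = 295.63; nΣz² − (Σz)² = 7992.76 − 6905.61 = 1087.15
r = 76.77 / √(295.63 × 1087.15) = 76.77 / 566.9164 ≈ 0.135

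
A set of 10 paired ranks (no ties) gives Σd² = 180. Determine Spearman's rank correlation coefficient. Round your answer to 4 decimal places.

-0.0909

ρ = 1 − 6Σd² / [n(n²−1)] = 1 − 6×180 / (10×99)
  = 1 − 1080/990 = 1 − 1.09091 ≈ -0.0909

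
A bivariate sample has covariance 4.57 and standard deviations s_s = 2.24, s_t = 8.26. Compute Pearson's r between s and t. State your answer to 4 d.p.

r = Cov(s,t) / (s_s · s_t) = 4.57 / (2.24 × 8.26)
  = 4.57 / 18.5024 ≈ 0.2470

0.2470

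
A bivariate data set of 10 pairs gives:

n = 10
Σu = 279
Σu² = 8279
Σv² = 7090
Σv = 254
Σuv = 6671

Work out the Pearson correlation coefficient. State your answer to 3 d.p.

r = (nΣuv − ΣuΣv) / √[(nΣu² − (Σu)²)(nΣv² − (Σv)²)]
Numerator: 10×6671 − 279×254 = -4156
Denominator: √[(82790 − 77841)(70900 − 64516)] = √[4949 × 6384] = 5620.8910
r = -4156 / 5620.8910 ≈ -0.739

-0.739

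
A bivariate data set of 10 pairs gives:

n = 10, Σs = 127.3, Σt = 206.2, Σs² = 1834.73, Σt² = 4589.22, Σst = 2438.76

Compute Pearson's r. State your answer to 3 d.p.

r = (nΣst − ΣsΣt) / √[(nΣs² − (Σs)²)(nΣt² − (Σt)²)]
Numerator: 10×2438.76 − 127.3×206.2 = -1861.66
Denominator: √[(18347.3 − 16205.29)(45892.2 − 42518.44)] = √[2142.01 × 3373.76] = 2688.2388
r = -1861.66 / 2688.2388 ≈ -0.693

-0.693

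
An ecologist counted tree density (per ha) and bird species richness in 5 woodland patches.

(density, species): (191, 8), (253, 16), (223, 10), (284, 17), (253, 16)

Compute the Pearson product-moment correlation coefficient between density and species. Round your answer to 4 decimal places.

n = 5, Σx = 1204, Σy = 67, Σx² = 294884, Σy² = 965, Σxy = 16682
nΣxy − ΣxΣy = 83410 − 80668 = 2742
nΣx² − (Σx)² = 1474420 − 1449616 = 24804; nΣy² − (Σy)² = 4825 − 4489 = 336
r = 2742 / √(24804 × 336) = 2742 / 2886.8918 ≈ 0.9498

0.9498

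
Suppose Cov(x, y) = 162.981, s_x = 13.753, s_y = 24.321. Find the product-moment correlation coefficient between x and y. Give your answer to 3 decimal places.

0.487

r = Cov(x,y) / (s_x · s_y) = 162.981 / (13.753 × 24.321)
  = 162.981 / 334.4867 ≈ 0.487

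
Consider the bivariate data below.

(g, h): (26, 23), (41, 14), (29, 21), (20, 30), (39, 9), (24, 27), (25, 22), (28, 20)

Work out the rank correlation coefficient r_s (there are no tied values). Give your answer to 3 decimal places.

Rank g: 4, 8, 6, 1, 7, 2, 3, 5
Rank h: 6, 2, 4, 8, 1, 7, 5, 3
d = rank(g) − rank(h): -2, 6, 2, -7, 6, -5, -2, 2; Σd² = 162
ρ = 1 − 6Σd² / [n(n²−1)] = 1 − 6×162 / (8×63) = 1 − 972/504 ≈ -0.929

-0.929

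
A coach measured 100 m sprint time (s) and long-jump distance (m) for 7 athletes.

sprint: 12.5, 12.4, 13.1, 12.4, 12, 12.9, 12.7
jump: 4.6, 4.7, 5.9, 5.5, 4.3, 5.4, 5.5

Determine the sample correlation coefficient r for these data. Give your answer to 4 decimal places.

0.8263

n = 7, Σx = 88, Σy = 35.9, Σx² = 1107.08, Σy² = 186.21, Σxy = 452.38
nΣxy − ΣxΣy = 3166.66 − 3159.2 = 7.46
nΣx² − (Σx)² = 7749.56 − 7744 = 5.56; nΣy² − (Σy)² = 1303.47 − 1288.81 = 14.66
r = 7.46 / √(5.56 × 14.66) = 7.46 / 9.0283 ≈ 0.8263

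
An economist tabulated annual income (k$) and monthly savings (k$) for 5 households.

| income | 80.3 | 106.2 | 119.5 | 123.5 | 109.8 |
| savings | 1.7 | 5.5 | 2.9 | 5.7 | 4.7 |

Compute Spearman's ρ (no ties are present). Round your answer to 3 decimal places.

Rank income: 1, 2, 4, 5, 3
Rank savings: 1, 4, 2, 5, 3
d = rank(income) − rank(savings): 0, -2, 2, 0, 0; Σd² = 8
ρ = 1 − 6Σd² / [n(n²−1)] = 1 − 6×8 / (5×24) = 1 − 48/120 ≈ 0.600

0.600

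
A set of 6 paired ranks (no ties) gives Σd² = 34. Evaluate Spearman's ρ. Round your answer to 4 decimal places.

ρ = 1 − 6Σd² / [n(n²−1)] = 1 − 6×34 / (6×35)
  = 1 − 204/210 = 1 − 0.97143 ≈ 0.0286

0.0286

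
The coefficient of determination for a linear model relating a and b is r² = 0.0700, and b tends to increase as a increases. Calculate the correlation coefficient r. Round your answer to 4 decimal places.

0.2646

|r| = √0.0700 = 0.2646
The association is positive, so r = 0.2646.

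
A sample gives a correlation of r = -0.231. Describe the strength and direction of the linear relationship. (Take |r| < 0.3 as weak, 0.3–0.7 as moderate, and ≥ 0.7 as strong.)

weak negative

r = -0.231 < 0 so the relationship is negative.
|r| = 0.231, which falls in the weak range.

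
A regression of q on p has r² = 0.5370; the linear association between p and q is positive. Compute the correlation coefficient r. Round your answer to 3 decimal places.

|r| = √0.5370 = 0.733
The association is positive, so r = 0.733.

0.733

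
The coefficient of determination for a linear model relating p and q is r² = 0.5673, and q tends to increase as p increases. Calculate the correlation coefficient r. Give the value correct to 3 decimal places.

0.753

|r| = √0.5673 = 0.753
The association is positive, so r = 0.753.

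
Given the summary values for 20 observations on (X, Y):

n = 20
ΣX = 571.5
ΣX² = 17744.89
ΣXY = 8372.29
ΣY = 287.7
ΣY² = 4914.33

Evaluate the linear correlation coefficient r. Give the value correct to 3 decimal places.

0.144

r = (nΣXY − ΣXΣY) / √[(nΣX² − (ΣX)²)(nΣY² − (ΣY)²)]
Numerator: 20×8372.29 − 571.5×287.7 = 3025.25
Denominator: √[(354897.8 − 326612.25)(98286.6 − 82771.29)] = √[28285.55 × 15515.31] = 20948.9636
r = 3025.25 / 20948.9636 ≈ 0.144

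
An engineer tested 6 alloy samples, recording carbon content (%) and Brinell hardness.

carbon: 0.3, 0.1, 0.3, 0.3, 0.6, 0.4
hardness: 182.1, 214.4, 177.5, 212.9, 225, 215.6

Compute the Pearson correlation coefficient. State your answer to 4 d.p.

n = 6, Σx = 2, Σy = 1227.5, Σx² = 0.8, Σy² = 253068.79, Σxy = 414.43
nΣxy − ΣxΣy = 2486.58 − 2455 = 31.58
nΣx² − (Σx)² = 4.8 − 4 = 0.8; nΣy² − (Σy)² = 1518412.74 − 1506756.25 = 11656.49
r = 31.58 / √(0.8 × 11656.49) = 31.58 / 96.5670 ≈ 0.3270

0.3270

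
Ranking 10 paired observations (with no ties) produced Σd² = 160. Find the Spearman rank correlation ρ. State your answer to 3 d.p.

ρ = 1 − 6Σd² / [n(n²−1)] = 1 − 6×160 / (10×99)
  = 1 − 960/990 = 1 − 0.9697 ≈ 0.030

0.030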